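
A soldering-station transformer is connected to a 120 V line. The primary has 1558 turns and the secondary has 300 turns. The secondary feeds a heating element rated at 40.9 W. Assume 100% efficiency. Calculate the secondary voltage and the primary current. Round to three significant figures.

V_s = V_p × N_s/N_p = 120 × 300/1558 = 23.107 V.
I_s = P/V_s = 40.9/23.107 = 1.7701 A.
I_p = I_s × N_s/N_p = 1.7701 × 300/1558 = 0.341 A.

V_s ≈ 23.1 V, I_p ≈ 0.341 A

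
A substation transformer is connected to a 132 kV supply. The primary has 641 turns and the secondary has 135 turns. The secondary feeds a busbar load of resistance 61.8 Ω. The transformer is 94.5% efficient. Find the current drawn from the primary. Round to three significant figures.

V_s = 132000 × 135/641 = 27800 V.
I_s = V_s/R = 27800/61.8 = 449.84 A.
P_out = V_s I_s = 27800 × 449.84 = 1.2506×10^7 W.
P_in = P_out/η = 1.2506×10^7/0.945 = 1.3234×10^7 W.
I_p = P_in/V_p = 1.3234×10^7/132000 = 100 A.

I_p ≈ 100 A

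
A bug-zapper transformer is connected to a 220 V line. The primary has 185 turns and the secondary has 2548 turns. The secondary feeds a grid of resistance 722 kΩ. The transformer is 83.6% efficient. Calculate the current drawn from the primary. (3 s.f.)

I_p ≈ 0.0691 A

V_s = 220 × 2548/185 = 3030.1 V.
I_s = V_s/R = 3030.1/722000 = 0.0041968 A.
P_out = V_s I_s = 3030.1 × 0.0041968 = 12.716 W.
P_in = P_out/η = 12.716/0.836 = 15.211 W.
I_p = P_in/V_p = 15.211/220 = 0.0691 A.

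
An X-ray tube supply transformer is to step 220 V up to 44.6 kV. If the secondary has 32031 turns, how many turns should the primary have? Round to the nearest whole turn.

N_p/N_s = V_p/V_s, so N_p = 32031 × 220/44600 = 158.0 ≈ 158 turns.

N_p = 158 turns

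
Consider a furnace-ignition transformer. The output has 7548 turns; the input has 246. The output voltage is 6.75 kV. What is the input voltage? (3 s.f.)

V_in/V_out = N_in/N_out, so V_in = 6750 × 246/7548 = 220 V.

V_in ≈ 220 V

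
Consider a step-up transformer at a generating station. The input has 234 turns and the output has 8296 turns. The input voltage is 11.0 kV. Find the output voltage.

V_out ≈ 390000 V

V_out/V_in = N_out/N_in, so V_out = 11000 × 8296/234 = 390000 V.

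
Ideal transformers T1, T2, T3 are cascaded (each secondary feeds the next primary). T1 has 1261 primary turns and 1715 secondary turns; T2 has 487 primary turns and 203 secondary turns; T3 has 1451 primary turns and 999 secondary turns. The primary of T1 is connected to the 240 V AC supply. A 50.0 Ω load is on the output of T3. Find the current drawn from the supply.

I_supply ≈ 0.731 A

Secondary of T1: V = 240.00 × 1715/1261 = 326.41 V.
Secondary of T2: V = 326.41 × 203/487 = 136.06 V.
Secondary of T3: V = 136.06 × 999/1451 = 93.675 V.
I_load = 93.675/50.0 = 1.8735 A, so P_out = 93.675 × 1.8735 = 175.50 W.
All ideal ⇒ P_in = P_out, so I_supply = 175.50/240 = 0.731 A.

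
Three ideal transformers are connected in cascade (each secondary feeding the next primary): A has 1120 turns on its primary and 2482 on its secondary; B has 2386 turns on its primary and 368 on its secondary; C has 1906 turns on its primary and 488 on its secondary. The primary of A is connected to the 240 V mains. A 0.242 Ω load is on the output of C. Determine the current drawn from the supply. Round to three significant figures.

I_supply ≈ 7.59 A

After A: V = 240.00 × 2482/1120 = 531.86 V.
After B: V = 531.86 × 368/2386 = 82.030 V.
After C: V = 82.030 × 488/1906 = 21.002 V.
I_load = 21.002/0.242 = 86.787 A, so P_out = 21.002 × 86.787 = 1822.7 W.
All ideal ⇒ P_in = P_out, so I_supply = 1822.7/240 = 7.59 A.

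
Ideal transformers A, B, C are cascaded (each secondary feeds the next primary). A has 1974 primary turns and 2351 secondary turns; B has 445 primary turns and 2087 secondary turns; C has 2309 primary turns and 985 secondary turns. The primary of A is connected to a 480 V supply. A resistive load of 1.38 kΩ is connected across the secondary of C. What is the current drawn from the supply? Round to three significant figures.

Secondary of A: V = 480.00 × 2351/1974 = 571.67 V.
Secondary of B: V = 571.67 × 2087/445 = 2681.1 V.
Secondary of C: V = 2681.1 × 985/2309 = 1143.7 V.
I_load = 1143.7/1380 = 0.82879 A, so P_out = 1143.7 × 0.82879 = 947.90 W.
All ideal ⇒ P_in = P_out, so I_supply = 947.90/480 = 1.97 A.

I_supply ≈ 1.97 A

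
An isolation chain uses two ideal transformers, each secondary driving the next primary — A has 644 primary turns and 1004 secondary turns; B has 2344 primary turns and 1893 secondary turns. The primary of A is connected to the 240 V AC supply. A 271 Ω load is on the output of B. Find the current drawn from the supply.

Secondary of A: V = 240.00 × 1004/644 = 374.16 V.
Secondary of B: V = 374.16 × 1893/2344 = 302.17 V.
I_load = 302.17/271 = 1.1150 A, so P_out = 302.17 × 1.1150 = 336.93 W.
All ideal ⇒ P_in = P_out, so I_supply = 336.93/240 = 1.40 A.

I_supply ≈ 1.40 A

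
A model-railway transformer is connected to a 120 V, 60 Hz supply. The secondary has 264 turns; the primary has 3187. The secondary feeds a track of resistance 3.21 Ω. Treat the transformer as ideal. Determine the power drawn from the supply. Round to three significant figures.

P ≈ 30.8 W

V_s = V_p × N_s/N_p = 120 × 264/3187 = 9.9404 V.
I_s = V_s/R = 9.9404/3.21 = 3.0967 A.
I_p = I_s × N_s/N_p = 3.0967 × 264/3187 = 0.25652 A.
P = V_p I_p = 120 × 0.25652 = 30.8 W.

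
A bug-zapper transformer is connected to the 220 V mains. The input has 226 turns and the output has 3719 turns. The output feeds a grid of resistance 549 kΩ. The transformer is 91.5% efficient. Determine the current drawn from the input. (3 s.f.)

I_in ≈ 0.119 A

V_out = 220 × 3719/226 = 3620.3 V.
I_out = V_out/R = 3620.3/549000 = 0.0065943 A.
P_out = V_out I_out = 3620.3 × 0.0065943 = 23.873 W.
P_in = P_out/η = 23.873/0.915 = 26.091 W.
I_in = P_in/V_in = 26.091/220 = 0.119 A.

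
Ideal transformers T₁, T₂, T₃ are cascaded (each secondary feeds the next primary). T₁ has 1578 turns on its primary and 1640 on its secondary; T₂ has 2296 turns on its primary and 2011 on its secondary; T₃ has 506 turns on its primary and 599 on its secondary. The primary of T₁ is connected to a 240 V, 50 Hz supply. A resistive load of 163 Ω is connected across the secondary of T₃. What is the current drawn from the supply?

I_supply ≈ 1.71 A

Secondary of T₁: V = 240.00 × 1640/1578 = 249.43 V.
Secondary of T₂: V = 249.43 × 2011/2296 = 218.47 V.
Secondary of T₃: V = 218.47 × 599/506 = 258.62 V.
I_load = 258.62/163 = 1.5866 A, so P_out = 258.62 × 1.5866 = 410.34 W.
All ideal ⇒ P_in = P_out, so I_supply = 410.34/240 = 1.71 A.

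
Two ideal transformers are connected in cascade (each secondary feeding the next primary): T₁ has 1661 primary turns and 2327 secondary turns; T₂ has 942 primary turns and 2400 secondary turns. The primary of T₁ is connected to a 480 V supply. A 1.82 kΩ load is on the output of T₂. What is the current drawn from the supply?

Secondary of T₁: V = 480.00 × 2327/1661 = 672.46 V.
Secondary of T₂: V = 672.46 × 2400/942 = 1713.3 V.
I_load = 1713.3/1820 = 0.94136 A, so P_out = 1713.3 × 0.94136 = 1612.8 W.
All ideal ⇒ P_in = P_out, so I_supply = 1612.8/480 = 3.36 A.

I_supply ≈ 3.36 A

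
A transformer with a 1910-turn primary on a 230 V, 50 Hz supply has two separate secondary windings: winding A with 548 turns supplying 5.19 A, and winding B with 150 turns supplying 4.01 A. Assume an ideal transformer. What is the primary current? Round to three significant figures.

V_A = 230 × 548/1910 = 65.990 V; V_B = 230 × 150/1910 = 18.063 V.
P_out = V_A I_A + V_B I_B = 65.990×5.19 + 18.063×4.01 = 342.49 + 72.432 = 414.92 W.
Ideal ⇒ P_in = P_out, so I_p = P_out/V_p = 414.92/230 = 1.80 A.

I_p ≈ 1.80 A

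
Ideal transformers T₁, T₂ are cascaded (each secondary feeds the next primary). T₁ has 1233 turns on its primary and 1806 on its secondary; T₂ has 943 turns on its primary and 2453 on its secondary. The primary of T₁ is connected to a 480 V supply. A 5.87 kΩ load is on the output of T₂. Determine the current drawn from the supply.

Secondary of T₁: V = 480.00 × 1806/1233 = 703.07 V.
Secondary of T₂: V = 703.07 × 2453/943 = 1828.9 V.
I_load = 1828.9/5870 = 0.31156 A, so P_out = 1828.9 × 0.31156 = 569.80 W.
All ideal ⇒ P_in = P_out, so I_supply = 569.80/480 = 1.19 A.

I_supply ≈ 1.19 A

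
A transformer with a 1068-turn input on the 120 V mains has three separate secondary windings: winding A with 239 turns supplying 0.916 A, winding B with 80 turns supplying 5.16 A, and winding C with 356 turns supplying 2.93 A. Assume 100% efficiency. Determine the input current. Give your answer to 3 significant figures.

V_A = 120 × 239/1068 = 26.854 V; V_B = 120 × 80/1068 = 8.9888 V; V_C = 120 × 356/1068 = 40.000 V.
P_out = V_A I_A + V_B I_B + V_C I_C = 26.854×0.916 + 8.9888×5.16 + 40.000×2.93 = 24.598 + 46.382 + 117.20 = 188.18 W.
Ideal ⇒ P_in = P_out, so I_in = P_out/V_in = 188.18/120 = 1.57 A.

I_in ≈ 1.57 A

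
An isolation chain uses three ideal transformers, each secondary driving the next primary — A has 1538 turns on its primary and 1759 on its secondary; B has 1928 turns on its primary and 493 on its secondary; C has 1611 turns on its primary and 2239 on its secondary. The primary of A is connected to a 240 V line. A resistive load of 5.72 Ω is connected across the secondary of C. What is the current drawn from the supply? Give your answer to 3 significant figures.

I_supply ≈ 6.93 A

Secondary of A: V = 240.00 × 1759/1538 = 274.49 V.
Secondary of B: V = 274.49 × 493/1928 = 70.188 V.
Secondary of C: V = 70.188 × 2239/1611 = 97.548 V.
I_load = 97.548/5.72 = 17.054 A, so P_out = 97.548 × 17.054 = 1663.6 W.
All ideal ⇒ P_in = P_out, so I_supply = 1663.6/240 = 6.93 A.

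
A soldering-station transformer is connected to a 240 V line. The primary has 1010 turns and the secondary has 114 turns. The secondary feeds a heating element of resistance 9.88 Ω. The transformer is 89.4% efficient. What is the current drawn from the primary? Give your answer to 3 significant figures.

V_s = 240 × 114/1010 = 27.089 V.
I_s = V_s/R = 27.089/9.88 = 2.7418 A.
P_out = V_s I_s = 27.089 × 2.7418 = 74.273 W.
P_in = P_out/η = 74.273/0.894 = 83.080 W.
I_p = P_in/V_p = 83.080/240 = 0.346 A.

I_p ≈ 0.346 A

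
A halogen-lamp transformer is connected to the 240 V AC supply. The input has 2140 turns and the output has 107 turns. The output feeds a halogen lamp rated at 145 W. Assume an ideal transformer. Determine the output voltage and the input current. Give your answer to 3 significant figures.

V_out ≈ 12.0 V, I_in ≈ 0.604 A

V_out = V_in × N_out/N_in = 240 × 107/2140 = 12.000 V.
I_out = P/V_out = 145/12.000 = 12.083 A.
I_in = I_out × N_out/N_in = 12.083 × 107/2140 = 0.604 A.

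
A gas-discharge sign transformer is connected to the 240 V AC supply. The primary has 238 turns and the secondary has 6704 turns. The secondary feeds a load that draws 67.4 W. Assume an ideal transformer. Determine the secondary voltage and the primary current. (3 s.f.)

V_s ≈ 6760 V, I_p ≈ 0.281 A

V_s = V_p × N_s/N_p = 240 × 6704/238 = 6760.3 V.
I_s = P/V_s = 67.4/6760.3 = 0.0099699 A.
I_p = I_s × N_s/N_p = 0.0099699 × 6704/238 = 0.281 A.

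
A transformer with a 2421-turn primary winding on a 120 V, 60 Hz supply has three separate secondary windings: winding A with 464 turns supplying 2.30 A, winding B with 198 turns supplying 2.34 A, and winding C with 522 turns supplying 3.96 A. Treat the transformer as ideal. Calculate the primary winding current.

I_p ≈ 1.49 A

V_A = 120 × 464/2421 = 22.999 V; V_B = 120 × 198/2421 = 9.8141 V; V_C = 120 × 522/2421 = 25.874 V.
P_out = V_A I_A + V_B I_B + V_C I_C = 22.999×2.30 + 9.8141×2.34 + 25.874×3.96 = 52.897 + 22.965 + 102.46 = 178.32 W.
Ideal ⇒ P_in = P_out, so I_p = P_out/V_p = 178.32/120 = 1.49 A.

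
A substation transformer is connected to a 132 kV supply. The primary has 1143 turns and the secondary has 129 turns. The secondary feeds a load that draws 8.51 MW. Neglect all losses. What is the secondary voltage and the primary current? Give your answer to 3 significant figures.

V_s = V_p × N_s/N_p = 132000 × 129/1143 = 14898 V.
I_s = P/V_s = 8.51×10^6/14898 = 571.23 A.
I_p = I_s × N_s/N_p = 571.23 × 129/1143 = 64.5 A.

V_s ≈ 14900 V, I_p ≈ 64.5 A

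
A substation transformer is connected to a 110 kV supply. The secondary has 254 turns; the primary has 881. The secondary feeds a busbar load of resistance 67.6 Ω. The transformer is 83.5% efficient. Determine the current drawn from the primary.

I_p ≈ 162 A

V_s = 110000 × 254/881 = 31714 V.
I_s = V_s/R = 31714/67.6 = 469.14 A.
P_out = V_s I_s = 31714 × 469.14 = 1.4878×10^7 W.
P_in = P_out/η = 1.4878×10^7/0.835 = 1.7818×10^7 W.
I_p = P_in/V_p = 1.7818×10^7/110000 = 162 A.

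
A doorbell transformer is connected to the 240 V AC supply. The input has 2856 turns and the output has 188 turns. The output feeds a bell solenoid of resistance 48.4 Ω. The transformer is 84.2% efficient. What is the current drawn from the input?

V_out = 240 × 188/2856 = 15.798 V.
I_out = V_out/R = 15.798/48.4 = 0.32641 A.
P_out = V_out I_out = 15.798 × 0.32641 = 5.1568 W.
P_in = P_out/η = 5.1568/0.842 = 6.1244 W.
I_in = P_in/V_in = 6.1244/240 = 0.0255 A.

I_in ≈ 0.0255 A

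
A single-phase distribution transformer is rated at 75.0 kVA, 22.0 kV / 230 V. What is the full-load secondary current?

I_s ≈ 326 A

I_s = S/V_s = 75000/230 = 326 A.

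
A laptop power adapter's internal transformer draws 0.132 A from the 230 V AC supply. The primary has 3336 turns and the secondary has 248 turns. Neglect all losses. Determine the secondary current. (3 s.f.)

I_s/I_p = N_p/N_s, so I_s = 0.132 × 3336/248 = 1.78 A.

I_s ≈ 1.78 A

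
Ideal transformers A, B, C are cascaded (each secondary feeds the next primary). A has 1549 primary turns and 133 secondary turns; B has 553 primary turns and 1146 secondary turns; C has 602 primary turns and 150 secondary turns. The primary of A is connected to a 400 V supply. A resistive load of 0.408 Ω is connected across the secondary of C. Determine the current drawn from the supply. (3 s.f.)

After A: V = 400.00 × 133/1549 = 34.345 V.
After B: V = 34.345 × 1146/553 = 71.174 V.
After C: V = 71.174 × 150/602 = 17.734 V.
I_load = 17.734/0.408 = 43.466 A, so P_out = 17.734 × 43.466 = 770.85 W.
All ideal ⇒ P_in = P_out, so I_supply = 770.85/400 = 1.93 A.

I_supply ≈ 1.93 A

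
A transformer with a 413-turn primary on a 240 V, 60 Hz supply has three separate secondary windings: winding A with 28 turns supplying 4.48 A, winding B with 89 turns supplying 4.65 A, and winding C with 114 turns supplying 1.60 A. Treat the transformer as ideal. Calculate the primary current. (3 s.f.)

V_A = 240 × 28/413 = 16.271 V; V_B = 240 × 89/413 = 51.719 V; V_C = 240 × 114/413 = 66.247 V.
P_out = V_A I_A + V_B I_B + V_C I_C = 16.271×4.48 + 51.719×4.65 + 66.247×1.60 = 72.895 + 240.49 + 106.00 = 419.38 W.
Ideal ⇒ P_in = P_out, so I_p = P_out/V_p = 419.38/240 = 1.75 A.

I_p ≈ 1.75 A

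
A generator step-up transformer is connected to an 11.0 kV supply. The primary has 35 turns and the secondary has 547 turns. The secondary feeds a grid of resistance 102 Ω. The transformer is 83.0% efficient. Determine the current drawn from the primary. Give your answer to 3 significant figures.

V_s = 11000 × 547/35 = 171910 V.
I_s = V_s/R = 171910/102 = 1685.4 A.
P_out = V_s I_s = 171910 × 1685.4 = 2.8975×10^8 W.
P_in = P_out/η = 2.8975×10^8/0.830 = 3.4910×10^8 W.
I_p = P_in/V_p = 3.4910×10^8/11000 = 31700 A.

I_p ≈ 31700 A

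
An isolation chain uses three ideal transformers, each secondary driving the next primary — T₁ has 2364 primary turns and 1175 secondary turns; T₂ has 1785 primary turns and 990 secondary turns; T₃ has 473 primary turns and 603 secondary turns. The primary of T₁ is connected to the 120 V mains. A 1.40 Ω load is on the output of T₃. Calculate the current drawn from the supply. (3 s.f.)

Secondary of T₁: V = 120.00 × 1175/2364 = 59.645 V.
Secondary of T₂: V = 59.645 × 990/1785 = 33.080 V.
Secondary of T₃: V = 33.080 × 603/473 = 42.172 V.
I_load = 42.172/1.40 = 30.123 A, so P_out = 42.172 × 30.123 = 1270.3 W.
All ideal ⇒ P_in = P_out, so I_supply = 1270.3/120 = 10.6 A.

I_supply ≈ 10.6 A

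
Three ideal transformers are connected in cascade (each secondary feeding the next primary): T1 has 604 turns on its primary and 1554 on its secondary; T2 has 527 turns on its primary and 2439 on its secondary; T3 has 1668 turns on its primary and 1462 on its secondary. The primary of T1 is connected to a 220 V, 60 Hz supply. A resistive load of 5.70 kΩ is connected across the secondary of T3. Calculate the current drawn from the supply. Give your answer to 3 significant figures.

I_supply ≈ 4.20 A

After T1: V = 220.00 × 1554/604 = 566.03 V.
After T2: V = 566.03 × 2439/527 = 2619.6 V.
After T3: V = 2619.6 × 1462/1668 = 2296.1 V.
I_load = 2296.1/5700 = 0.40282 A, so P_out = 2296.1 × 0.40282 = 924.92 W.
All ideal ⇒ P_in = P_out, so I_supply = 924.92/220 = 4.20 A.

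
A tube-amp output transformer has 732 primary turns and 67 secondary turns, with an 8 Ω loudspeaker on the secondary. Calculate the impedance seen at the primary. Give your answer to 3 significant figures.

Z_p = (N_p/N_s)² × Z_s = (732/67)² × 8 = 955 Ω.

Z_p ≈ 955 Ω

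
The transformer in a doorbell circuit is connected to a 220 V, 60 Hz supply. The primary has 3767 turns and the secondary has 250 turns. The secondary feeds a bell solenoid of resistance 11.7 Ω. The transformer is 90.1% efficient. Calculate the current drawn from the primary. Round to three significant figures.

V_s = 220 × 250/3767 = 14.600 V.
I_s = V_s/R = 14.600/11.7 = 1.2479 A.
P_out = V_s I_s = 14.600 × 1.2479 = 18.220 W.
P_in = P_out/η = 18.220/0.901 = 20.222 W.
I_p = P_in/V_p = 20.222/220 = 0.0919 A.

I_p ≈ 0.0919 A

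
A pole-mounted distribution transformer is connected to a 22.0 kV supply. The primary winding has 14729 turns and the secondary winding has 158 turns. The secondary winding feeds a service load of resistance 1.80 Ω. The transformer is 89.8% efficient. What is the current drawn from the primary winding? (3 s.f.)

V_s = 22000 × 158/14729 = 236.00 V.
I_s = V_s/R = 236.00/1.80 = 131.11 A.
P_out = V_s I_s = 236.00 × 131.11 = 30941 W.
P_in = P_out/η = 30941/0.898 = 34456 W.
I_p = P_in/V_p = 34456/22000 = 1.57 A.

I_p ≈ 1.57 A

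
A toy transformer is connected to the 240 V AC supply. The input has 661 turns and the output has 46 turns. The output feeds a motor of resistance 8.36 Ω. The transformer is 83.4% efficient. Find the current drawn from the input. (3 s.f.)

V_out = 240 × 46/661 = 16.702 V.
I_out = V_out/R = 16.702/8.36 = 1.9978 A.
P_out = V_out I_out = 16.702 × 1.9978 = 33.368 W.
P_in = P_out/η = 33.368/0.834 = 40.009 W.
I_in = P_in/V_in = 40.009/240 = 0.167 A.

I_in ≈ 0.167 A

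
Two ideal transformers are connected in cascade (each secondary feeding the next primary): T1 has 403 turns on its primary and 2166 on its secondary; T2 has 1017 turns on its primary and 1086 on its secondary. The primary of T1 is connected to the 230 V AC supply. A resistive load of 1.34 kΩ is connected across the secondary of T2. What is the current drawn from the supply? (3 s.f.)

I_supply ≈ 5.65 A

Secondary of T1: V = 230.00 × 2166/403 = 1236.2 V.
Secondary of T2: V = 1236.2 × 1086/1017 = 1320.0 V.
I_load = 1320.0/1340 = 0.98511 A, so P_out = 1320.0 × 0.98511 = 1300.4 W.
All ideal ⇒ P_in = P_out, so I_supply = 1300.4/230 = 5.65 A.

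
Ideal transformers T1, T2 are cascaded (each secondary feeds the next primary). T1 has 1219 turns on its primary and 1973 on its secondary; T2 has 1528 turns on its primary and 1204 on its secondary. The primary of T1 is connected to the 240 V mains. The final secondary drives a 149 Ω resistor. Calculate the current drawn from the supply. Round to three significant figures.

I_supply ≈ 2.62 A

After T1: V = 240.00 × 1973/1219 = 388.45 V.
After T2: V = 388.45 × 1204/1528 = 306.08 V.
I_load = 306.08/149 = 2.0542 A, so P_out = 306.08 × 2.0542 = 628.77 W.
All ideal ⇒ P_in = P_out, so I_supply = 628.77/240 = 2.62 A.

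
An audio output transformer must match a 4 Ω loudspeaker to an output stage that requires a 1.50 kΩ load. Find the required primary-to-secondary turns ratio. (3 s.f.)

Z_p/Z_s = (N_p/N_s)², so N_p/N_s = √(1500/4) = √375 = 19.4.

N_p/N_s ≈ 19.4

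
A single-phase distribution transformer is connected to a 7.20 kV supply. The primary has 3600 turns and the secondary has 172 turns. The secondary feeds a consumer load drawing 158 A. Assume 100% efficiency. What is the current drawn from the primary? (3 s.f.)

For an ideal transformer I_p N_p = I_s N_s, so I_p = 158 × 172/3600 = 7.55 A.

I_p ≈ 7.55 A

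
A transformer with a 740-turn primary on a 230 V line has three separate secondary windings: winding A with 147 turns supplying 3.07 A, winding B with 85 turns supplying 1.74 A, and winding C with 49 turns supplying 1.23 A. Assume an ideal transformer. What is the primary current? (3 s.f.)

I_p ≈ 0.891 A

V_A = 230 × 147/740 = 45.689 V; V_B = 230 × 85/740 = 26.419 V; V_C = 230 × 49/740 = 15.230 V.
P_out = V_A I_A + V_B I_B + V_C I_C = 45.689×3.07 + 26.419×1.74 + 15.230×1.23 = 140.27 + 45.969 + 18.733 = 204.97 W.
Ideal ⇒ P_in = P_out, so I_p = P_out/V_p = 204.97/230 = 0.891 A.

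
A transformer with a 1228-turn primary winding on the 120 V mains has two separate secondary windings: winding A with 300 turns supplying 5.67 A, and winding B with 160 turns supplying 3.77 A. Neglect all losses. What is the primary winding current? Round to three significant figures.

I_p ≈ 1.88 A

V_A = 120 × 300/1228 = 29.316 V; V_B = 120 × 160/1228 = 15.635 V.
P_out = V_A I_A + V_B I_B = 29.316×5.67 + 15.635×3.77 = 166.22 + 58.945 = 225.17 W.
Ideal ⇒ P_in = P_out, so I_p = P_out/V_p = 225.17/120 = 1.88 A.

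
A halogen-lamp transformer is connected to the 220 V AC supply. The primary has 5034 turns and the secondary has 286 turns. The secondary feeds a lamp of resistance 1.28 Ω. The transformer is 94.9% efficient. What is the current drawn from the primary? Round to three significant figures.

I_p ≈ 0.585 A

V_s = 220 × 286/5034 = 12.499 V.
I_s = V_s/R = 12.499/1.28 = 9.7648 A.
P_out = V_s I_s = 12.499 × 9.7648 = 122.05 W.
P_in = P_out/η = 122.05/0.949 = 128.61 W.
I_p = P_in/V_p = 128.61/220 = 0.585 A.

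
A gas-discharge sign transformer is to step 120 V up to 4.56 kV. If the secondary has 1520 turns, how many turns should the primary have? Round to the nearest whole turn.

N_p = 40 turns

N_p/N_s = V_p/V_s, so N_p = 1520 × 120/4560 = 40.0 ≈ 40 turns.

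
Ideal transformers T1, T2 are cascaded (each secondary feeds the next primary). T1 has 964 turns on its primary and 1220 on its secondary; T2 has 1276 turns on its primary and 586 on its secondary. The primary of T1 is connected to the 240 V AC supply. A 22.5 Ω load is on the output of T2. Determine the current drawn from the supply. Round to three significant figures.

I_supply ≈ 3.60 A

After T1: V = 240.00 × 1220/964 = 303.73 V.
After T2: V = 303.73 × 586/1276 = 139.49 V.
I_load = 139.49/22.5 = 6.1995 A, so P_out = 139.49 × 6.1995 = 864.77 W.
All ideal ⇒ P_in = P_out, so I_supply = 864.77/240 = 3.60 A.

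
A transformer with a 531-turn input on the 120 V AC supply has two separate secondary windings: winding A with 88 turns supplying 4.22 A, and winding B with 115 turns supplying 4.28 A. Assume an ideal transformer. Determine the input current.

V_A = 120 × 88/531 = 19.887 V; V_B = 120 × 115/531 = 25.989 V.
P_out = V_A I_A + V_B I_B = 19.887×4.22 + 25.989×4.28 = 83.923 + 111.23 = 195.15 W.
Ideal ⇒ P_in = P_out, so I_in = P_out/V_in = 195.15/120 = 1.63 A.

I_in ≈ 1.63 A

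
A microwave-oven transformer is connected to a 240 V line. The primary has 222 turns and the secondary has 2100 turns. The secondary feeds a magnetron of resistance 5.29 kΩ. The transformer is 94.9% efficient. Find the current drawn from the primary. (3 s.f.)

I_p ≈ 4.28 A

V_s = 240 × 2100/222 = 2270.3 V.
I_s = V_s/R = 2270.3/5290 = 0.42916 A.
P_out = V_s I_s = 2270.3 × 0.42916 = 974.32 W.
P_in = P_out/η = 974.32/0.949 = 1026.7 W.
I_p = P_in/V_p = 1026.7/240 = 4.28 A.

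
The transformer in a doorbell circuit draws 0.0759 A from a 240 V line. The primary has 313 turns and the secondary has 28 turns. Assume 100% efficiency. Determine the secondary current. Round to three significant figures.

I_s/I_p = N_p/N_s, so I_s = 0.0759 × 313/28 = 0.848 A.

I_s ≈ 0.848 A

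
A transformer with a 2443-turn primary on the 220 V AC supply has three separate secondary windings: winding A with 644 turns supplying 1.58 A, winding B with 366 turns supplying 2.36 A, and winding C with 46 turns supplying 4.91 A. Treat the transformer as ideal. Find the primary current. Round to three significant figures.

I_p ≈ 0.863 A

V_A = 220 × 644/2443 = 57.994 V; V_B = 220 × 366/2443 = 32.959 V; V_C = 220 × 46/2443 = 4.1424 V.
P_out = V_A I_A + V_B I_B + V_C I_C = 57.994×1.58 + 32.959×2.36 + 4.1424×4.91 = 91.631 + 77.784 + 20.339 = 189.75 W.
Ideal ⇒ P_in = P_out, so I_p = P_out/V_p = 189.75/220 = 0.863 A.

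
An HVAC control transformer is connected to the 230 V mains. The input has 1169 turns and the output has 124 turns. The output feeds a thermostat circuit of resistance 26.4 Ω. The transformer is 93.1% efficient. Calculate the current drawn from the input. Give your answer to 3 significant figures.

I_in ≈ 0.105 A

V_out = 230 × 124/1169 = 24.397 V.
I_out = V_out/R = 24.397/26.4 = 0.92413 A.
P_out = V_out I_out = 24.397 × 0.92413 = 22.546 W.
P_in = P_out/η = 22.546/0.931 = 24.217 W.
I_in = P_in/V_in = 24.217/230 = 0.105 A.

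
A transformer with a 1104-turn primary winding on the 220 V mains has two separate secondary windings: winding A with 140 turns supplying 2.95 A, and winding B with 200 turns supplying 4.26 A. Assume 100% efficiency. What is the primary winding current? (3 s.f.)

I_p ≈ 1.15 A

V_A = 220 × 140/1104 = 27.899 V; V_B = 220 × 200/1104 = 39.855 V.
P_out = V_A I_A + V_B I_B = 27.899×2.95 + 39.855×4.26 = 82.301 + 169.78 = 252.08 W.
Ideal ⇒ P_in = P_out, so I_p = P_out/V_p = 252.08/220 = 1.15 A.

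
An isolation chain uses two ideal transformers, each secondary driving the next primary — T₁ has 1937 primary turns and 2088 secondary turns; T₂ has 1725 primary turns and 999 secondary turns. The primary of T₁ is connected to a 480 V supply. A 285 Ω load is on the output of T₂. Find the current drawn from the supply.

After T₁: V = 480.00 × 2088/1937 = 517.42 V.
After T₂: V = 517.42 × 999/1725 = 299.65 V.
I_load = 299.65/285 = 1.0514 A, so P_out = 299.65 × 1.0514 = 315.06 W.
All ideal ⇒ P_in = P_out, so I_supply = 315.06/480 = 0.656 A.

I_supply ≈ 0.656 A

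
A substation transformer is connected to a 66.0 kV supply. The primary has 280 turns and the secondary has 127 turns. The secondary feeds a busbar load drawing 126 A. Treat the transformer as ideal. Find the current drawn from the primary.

For an ideal transformer I_p N_p = I_s N_s, so I_p = 126 × 127/280 = 57.1 A.

I_p ≈ 57.1 A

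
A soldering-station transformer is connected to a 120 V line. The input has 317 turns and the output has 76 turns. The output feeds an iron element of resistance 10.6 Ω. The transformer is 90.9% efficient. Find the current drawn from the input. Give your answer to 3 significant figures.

I_in ≈ 0.716 A

V_out = 120 × 76/317 = 28.770 V.
I_out = V_out/R = 28.770/10.6 = 2.7141 A.
P_out = V_out I_out = 28.770 × 2.7141 = 78.085 W.
P_in = P_out/η = 78.085/0.909 = 85.902 W.
I_in = P_in/V_in = 85.902/120 = 0.716 A.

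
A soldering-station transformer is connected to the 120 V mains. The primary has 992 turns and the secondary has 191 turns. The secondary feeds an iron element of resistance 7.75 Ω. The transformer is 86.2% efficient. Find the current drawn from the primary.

V_s = 120 × 191/992 = 23.105 V.
I_s = V_s/R = 23.105/7.75 = 2.9813 A.
P_out = V_s I_s = 23.105 × 2.9813 = 68.882 W.
P_in = P_out/η = 68.882/0.862 = 79.909 W.
I_p = P_in/V_p = 79.909/120 = 0.666 A.

I_p ≈ 0.666 A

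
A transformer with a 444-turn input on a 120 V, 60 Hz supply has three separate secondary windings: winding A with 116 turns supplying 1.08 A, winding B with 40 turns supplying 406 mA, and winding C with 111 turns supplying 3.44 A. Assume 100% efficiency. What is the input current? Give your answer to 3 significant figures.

I_in ≈ 1.18 A

V_A = 120 × 116/444 = 31.351 V; V_B = 120 × 40/444 = 10.811 V; V_C = 120 × 111/444 = 30.000 V.
P_out = V_A I_A + V_B I_B + V_C I_C = 31.351×1.08 + 10.811×0.406 + 30.000×3.44 = 33.859 + 4.3892 + 103.20 = 141.45 W.
Ideal ⇒ P_in = P_out, so I_in = P_out/V_in = 141.45/120 = 1.18 A.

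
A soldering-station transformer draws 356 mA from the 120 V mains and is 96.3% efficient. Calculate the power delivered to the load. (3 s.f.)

P_out ≈ 41.1 W

P_in = V_p I_p = 120 × 0.356 = 42.720 W.
P_out = η P_in = 0.963 × 42.720 = 41.1 W.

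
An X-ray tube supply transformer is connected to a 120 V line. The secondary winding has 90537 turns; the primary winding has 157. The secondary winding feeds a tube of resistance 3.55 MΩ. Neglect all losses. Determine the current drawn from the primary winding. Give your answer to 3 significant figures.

V_s = V_p × N_s/N_p = 120 × 90537/157 = 69200 V.
I_s = V_s/R = 69200/(3.55×10^6) = 0.019493 A.
For an ideal transformer I_p N_p = I_s N_s, so I_p = 0.019493 × 90537/157 = 11.2 A.

I_p ≈ 11.2 A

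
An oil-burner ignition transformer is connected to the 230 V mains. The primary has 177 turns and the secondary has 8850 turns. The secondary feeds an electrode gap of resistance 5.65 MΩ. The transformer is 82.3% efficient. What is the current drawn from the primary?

V_s = 230 × 8850/177 = 11500 V.
I_s = V_s/R = 11500/(5.65×10^6) = 0.0020354 A.
P_out = V_s I_s = 11500 × 0.0020354 = 23.407 W.
P_in = P_out/η = 23.407/0.823 = 28.441 W.
I_p = P_in/V_p = 28.441/230 = 0.124 A.

I_p ≈ 0.124 A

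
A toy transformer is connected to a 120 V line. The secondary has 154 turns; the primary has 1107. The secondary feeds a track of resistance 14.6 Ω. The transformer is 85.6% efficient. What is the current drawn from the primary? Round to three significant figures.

V_s = 120 × 154/1107 = 16.694 V.
I_s = V_s/R = 16.694/14.6 = 1.1434 A.
P_out = V_s I_s = 16.694 × 1.1434 = 19.088 W.
P_in = P_out/η = 19.088/0.856 = 22.299 W.
I_p = P_in/V_p = 22.299/120 = 0.186 A.

I_p ≈ 0.186 A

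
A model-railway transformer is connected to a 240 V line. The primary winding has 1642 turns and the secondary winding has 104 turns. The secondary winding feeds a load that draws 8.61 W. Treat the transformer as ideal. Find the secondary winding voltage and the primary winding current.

V_s = V_p × N_s/N_p = 240 × 104/1642 = 15.201 V.
I_s = P/V_s = 8.61/15.201 = 0.56641 A.
I_p = I_s × N_s/N_p = 0.56641 × 104/1642 = 0.0359 A.

V_s ≈ 15.2 V, I_p ≈ 0.0359 A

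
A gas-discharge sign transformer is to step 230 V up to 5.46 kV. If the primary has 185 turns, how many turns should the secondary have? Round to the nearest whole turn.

N_s = 4392 turns

N_s/N_p = V_s/V_p, so N_s = 185 × 5460/230 = 4391.7 ≈ 4392 turns.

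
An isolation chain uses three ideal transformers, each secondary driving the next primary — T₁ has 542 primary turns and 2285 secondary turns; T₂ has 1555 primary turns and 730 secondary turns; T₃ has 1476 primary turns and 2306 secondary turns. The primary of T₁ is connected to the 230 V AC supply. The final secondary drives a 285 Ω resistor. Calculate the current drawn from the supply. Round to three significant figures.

After T₁: V = 230.00 × 2285/542 = 969.65 V.
After T₂: V = 969.65 × 730/1555 = 455.21 V.
After T₃: V = 455.21 × 2306/1476 = 711.18 V.
I_load = 711.18/285 = 2.4954 A, so P_out = 711.18 × 2.4954 = 1774.7 W.
All ideal ⇒ P_in = P_out, so I_supply = 1774.7/230 = 7.72 A.

I_supply ≈ 7.72 A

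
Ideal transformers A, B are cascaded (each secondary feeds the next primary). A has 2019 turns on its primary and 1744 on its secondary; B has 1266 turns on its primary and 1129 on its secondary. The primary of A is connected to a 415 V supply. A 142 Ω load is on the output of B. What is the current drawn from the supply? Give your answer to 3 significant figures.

Secondary of A: V = 415.00 × 1744/2019 = 358.47 V.
Secondary of B: V = 358.47 × 1129/1266 = 319.68 V.
I_load = 319.68/142 = 2.2513 A, so P_out = 319.68 × 2.2513 = 719.70 W.
All ideal ⇒ P_in = P_out, so I_supply = 719.70/415 = 1.73 A.

I_supply ≈ 1.73 A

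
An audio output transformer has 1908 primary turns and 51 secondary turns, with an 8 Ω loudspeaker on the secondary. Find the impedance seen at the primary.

Z_p ≈ 11200 Ω

Z_p = (N_p/N_s)² × Z_s = (1908/51)² × 8 = 11200 Ω.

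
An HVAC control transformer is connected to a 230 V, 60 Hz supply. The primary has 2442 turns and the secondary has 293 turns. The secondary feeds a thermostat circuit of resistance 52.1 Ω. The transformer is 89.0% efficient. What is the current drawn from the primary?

V_s = 230 × 293/2442 = 27.596 V.
I_s = V_s/R = 27.596/52.1 = 0.52968 A.
P_out = V_s I_s = 27.596 × 0.52968 = 14.617 W.
P_in = P_out/η = 14.617/0.890 = 16.424 W.
I_p = P_in/V_p = 16.424/230 = 0.0714 A.

I_p ≈ 0.0714 A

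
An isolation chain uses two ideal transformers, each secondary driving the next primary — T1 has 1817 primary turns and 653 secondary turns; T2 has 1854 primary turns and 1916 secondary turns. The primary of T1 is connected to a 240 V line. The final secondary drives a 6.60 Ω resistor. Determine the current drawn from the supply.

Secondary of T1: V = 240.00 × 653/1817 = 86.252 V.
Secondary of T2: V = 86.252 × 1916/1854 = 89.136 V.
I_load = 89.136/6.60 = 13.506 A, so P_out = 89.136 × 13.506 = 1203.8 W.
All ideal ⇒ P_in = P_out, so I_supply = 1203.8/240 = 5.02 A.

I_supply ≈ 5.02 A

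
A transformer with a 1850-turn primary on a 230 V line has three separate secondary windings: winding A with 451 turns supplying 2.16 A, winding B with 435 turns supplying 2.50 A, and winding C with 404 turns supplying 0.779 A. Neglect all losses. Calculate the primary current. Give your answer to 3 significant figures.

I_p ≈ 1.28 A

V_A = 230 × 451/1850 = 56.070 V; V_B = 230 × 435/1850 = 54.081 V; V_C = 230 × 404/1850 = 50.227 V.
P_out = V_A I_A + V_B I_B + V_C I_C = 56.070×2.16 + 54.081×2.50 + 50.227×0.779 = 121.11 + 135.20 + 39.127 = 295.44 W.
Ideal ⇒ P_in = P_out, so I_p = P_out/V_p = 295.44/230 = 1.28 A.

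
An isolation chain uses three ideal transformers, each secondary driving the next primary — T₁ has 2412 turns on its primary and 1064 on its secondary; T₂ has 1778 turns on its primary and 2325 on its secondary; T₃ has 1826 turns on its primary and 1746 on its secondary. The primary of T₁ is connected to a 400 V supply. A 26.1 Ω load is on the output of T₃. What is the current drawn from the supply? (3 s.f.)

After T₁: V = 400.00 × 1064/2412 = 176.45 V.
After T₂: V = 176.45 × 2325/1778 = 230.74 V.
After T₃: V = 230.74 × 1746/1826 = 220.63 V.
I_load = 220.63/26.1 = 8.4531 A, so P_out = 220.63 × 8.4531 = 1865.0 W.
All ideal ⇒ P_in = P_out, so I_supply = 1865.0/400 = 4.66 A.

I_supply ≈ 4.66 A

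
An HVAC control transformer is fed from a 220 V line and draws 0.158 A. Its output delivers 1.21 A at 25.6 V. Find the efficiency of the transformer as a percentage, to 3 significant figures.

P_in = 220 × 0.158 = 34.7600 W.
P_out = 25.6 × 1.21 = 30.9760 W.
η = P_out/P_in = 30.9760/34.7600 = 0.891.

η ≈ 89.1%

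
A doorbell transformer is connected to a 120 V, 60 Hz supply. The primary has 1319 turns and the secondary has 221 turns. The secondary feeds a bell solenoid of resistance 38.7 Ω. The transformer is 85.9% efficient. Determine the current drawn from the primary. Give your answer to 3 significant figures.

I_p ≈ 0.101 A

V_s = 120 × 221/1319 = 20.106 V.
I_s = V_s/R = 20.106/38.7 = 0.51954 A.
P_out = V_s I_s = 20.106 × 0.51954 = 10.446 W.
P_in = P_out/η = 10.446/0.859 = 12.161 W.
I_p = P_in/V_p = 12.161/120 = 0.101 A.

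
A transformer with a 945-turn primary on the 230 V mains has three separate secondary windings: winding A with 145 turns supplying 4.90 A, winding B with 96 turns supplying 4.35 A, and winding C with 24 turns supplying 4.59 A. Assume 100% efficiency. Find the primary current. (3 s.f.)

V_A = 230 × 145/945 = 35.291 V; V_B = 230 × 96/945 = 23.365 V; V_C = 230 × 24/945 = 5.8413 V.
P_out = V_A I_A + V_B I_B + V_C I_C = 35.291×4.90 + 23.365×4.35 + 5.8413×4.59 = 172.93 + 101.64 + 26.811 = 301.38 W.
Ideal ⇒ P_in = P_out, so I_p = P_out/V_p = 301.38/230 = 1.31 A.

I_p ≈ 1.31 A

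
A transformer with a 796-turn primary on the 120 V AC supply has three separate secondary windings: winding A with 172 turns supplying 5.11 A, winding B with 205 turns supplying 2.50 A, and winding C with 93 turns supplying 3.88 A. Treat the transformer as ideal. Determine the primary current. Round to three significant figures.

I_p ≈ 2.20 A

V_A = 120 × 172/796 = 25.930 V; V_B = 120 × 205/796 = 30.905 V; V_C = 120 × 93/796 = 14.020 V.
P_out = V_A I_A + V_B I_B + V_C I_C = 25.930×5.11 + 30.905×2.50 + 14.020×3.88 = 132.50 + 77.261 + 54.398 = 264.16 W.
Ideal ⇒ P_in = P_out, so I_p = P_out/V_p = 264.16/120 = 2.20 A.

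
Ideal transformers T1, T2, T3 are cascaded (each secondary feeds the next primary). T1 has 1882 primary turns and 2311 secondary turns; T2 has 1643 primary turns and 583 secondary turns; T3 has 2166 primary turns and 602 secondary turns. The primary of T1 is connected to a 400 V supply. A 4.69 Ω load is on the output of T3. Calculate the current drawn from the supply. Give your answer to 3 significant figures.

Secondary of T1: V = 400.00 × 2311/1882 = 491.18 V.
Secondary of T2: V = 491.18 × 583/1643 = 174.29 V.
Secondary of T3: V = 174.29 × 602/2166 = 48.441 V.
I_load = 48.441/4.69 = 10.328 A, so P_out = 48.441 × 10.328 = 500.32 W.
All ideal ⇒ P_in = P_out, so I_supply = 500.32/400 = 1.25 A.

I_supply ≈ 1.25 A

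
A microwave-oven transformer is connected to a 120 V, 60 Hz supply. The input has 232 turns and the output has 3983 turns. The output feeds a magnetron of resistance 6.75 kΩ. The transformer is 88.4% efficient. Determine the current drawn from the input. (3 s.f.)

I_in ≈ 5.93 A

V_out = 120 × 3983/232 = 2060.2 V.
I_out = V_out/R = 2060.2/6750 = 0.30521 A.
P_out = V_out I_out = 2060.2 × 0.30521 = 628.79 W.
P_in = P_out/η = 628.79/0.884 = 711.30 W.
I_in = P_in/V_in = 711.30/120 = 5.93 A.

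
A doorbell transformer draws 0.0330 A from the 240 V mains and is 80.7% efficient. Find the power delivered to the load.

P_in = V_p I_p = 240 × 0.0330 = 7.9200 W.
P_out = η P_in = 0.807 × 7.9200 = 6.39 W.

P_out ≈ 6.39 W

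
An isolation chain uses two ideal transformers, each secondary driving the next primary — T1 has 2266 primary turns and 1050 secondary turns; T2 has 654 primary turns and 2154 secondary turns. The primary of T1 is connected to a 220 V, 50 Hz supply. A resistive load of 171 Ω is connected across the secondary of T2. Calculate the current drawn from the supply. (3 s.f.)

Secondary of T1: V = 220.00 × 1050/2266 = 101.94 V.
Secondary of T2: V = 101.94 × 2154/654 = 335.75 V.
I_load = 335.75/171 = 1.9635 A, so P_out = 335.75 × 1.9635 = 659.24 W.
All ideal ⇒ P_in = P_out, so I_supply = 659.24/220 = 3.00 A.

I_supply ≈ 3.00 A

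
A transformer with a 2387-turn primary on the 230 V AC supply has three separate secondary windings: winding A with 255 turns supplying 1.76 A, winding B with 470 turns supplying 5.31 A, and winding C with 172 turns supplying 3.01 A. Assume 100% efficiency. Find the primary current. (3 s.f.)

V_A = 230 × 255/2387 = 24.571 V; V_B = 230 × 470/2387 = 45.287 V; V_C = 230 × 172/2387 = 16.573 V.
P_out = V_A I_A + V_B I_B + V_C I_C = 24.571×1.76 + 45.287×5.31 + 16.573×3.01 = 43.244 + 240.47 + 49.885 = 333.60 W.
Ideal ⇒ P_in = P_out, so I_p = P_out/V_p = 333.60/230 = 1.45 A.

I_p ≈ 1.45 A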